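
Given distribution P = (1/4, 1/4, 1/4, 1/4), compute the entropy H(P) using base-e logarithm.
1.3863 nats

Shannon entropy is H(X) = -Σ p(x) log p(x).

For P = (1/4, 1/4, 1/4, 1/4):
H = -1/4 × log_e(1/4) -1/4 × log_e(1/4) -1/4 × log_e(1/4) -1/4 × log_e(1/4)
H = 1.3863 nats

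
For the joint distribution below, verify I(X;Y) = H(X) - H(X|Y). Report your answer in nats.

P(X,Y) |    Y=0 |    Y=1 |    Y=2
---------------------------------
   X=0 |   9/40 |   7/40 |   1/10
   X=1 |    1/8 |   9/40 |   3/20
I(X;Y) = 0.0227 nats

Mutual information has multiple equivalent forms:
- I(X;Y) = H(X) - H(X|Y)
- I(X;Y) = H(Y) - H(Y|X)
- I(X;Y) = H(X) + H(Y) - H(X,Y)

Computing all quantities:
H(X) = 0.6931, H(Y) = 1.0805, H(X,Y) = 1.7510
H(X|Y) = 0.6705, H(Y|X) = 1.0579

Verification:
H(X) - H(X|Y) = 0.6931 - 0.6705 = 0.0227
H(Y) - H(Y|X) = 1.0805 - 1.0579 = 0.0227
H(X) + H(Y) - H(X,Y) = 0.6931 + 1.0805 - 1.7510 = 0.0227

All forms give I(X;Y) = 0.0227 nats. ✓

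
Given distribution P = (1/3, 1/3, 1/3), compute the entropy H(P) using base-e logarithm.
1.0986 nats

Shannon entropy is H(X) = -Σ p(x) log p(x).

For P = (1/3, 1/3, 1/3):
H = -1/3 × log_e(1/3) -1/3 × log_e(1/3) -1/3 × log_e(1/3)
H = 1.0986 nats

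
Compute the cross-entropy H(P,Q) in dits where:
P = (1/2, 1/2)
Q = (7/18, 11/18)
0.3120 dits

Cross-entropy: H(P,Q) = -Σ p(x) log q(x)

Alternatively: H(P,Q) = H(P) + D_KL(P||Q)
H(P) = 0.3010 dits
D_KL(P||Q) = 0.0110 dits

H(P,Q) = 0.3010 + 0.0110 = 0.3120 dits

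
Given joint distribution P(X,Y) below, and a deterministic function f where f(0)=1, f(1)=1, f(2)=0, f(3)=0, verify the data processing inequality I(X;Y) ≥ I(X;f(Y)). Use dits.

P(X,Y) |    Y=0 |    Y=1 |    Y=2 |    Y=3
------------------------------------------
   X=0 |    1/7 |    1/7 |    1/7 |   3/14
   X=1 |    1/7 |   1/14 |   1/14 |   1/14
I(X;Y) = 0.0088, I(X;f(Y)) = 0.0049, inequality holds: 0.0088 ≥ 0.0049

Data Processing Inequality: For any Markov chain X → Y → Z, we have I(X;Y) ≥ I(X;Z).

Here Z = f(Y) is a deterministic function of Y, forming X → Y → Z.

Original I(X;Y) = 0.0088 dits

After applying f:
P(X,Z) where Z=f(Y):
- P(X,Z=0) = P(X,Y=2) + P(X,Y=3)
- P(X,Z=1) = P(X,Y=0) + P(X,Y=1)

I(X;Z) = I(X;f(Y)) = 0.0049 dits

Verification: 0.0088 ≥ 0.0049 ✓

Information cannot be created by processing; the function f can only lose information about X.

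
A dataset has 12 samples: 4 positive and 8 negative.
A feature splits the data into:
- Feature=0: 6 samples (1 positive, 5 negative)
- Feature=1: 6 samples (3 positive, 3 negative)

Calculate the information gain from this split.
0.0933 bits

Information Gain = H(Y) - H(Y|Feature)

Before split:
P(positive) = 4/12 = 0.3333
H(Y) = 0.9183 bits

After split:
Feature=0: H = 0.6500 bits (weight = 6/12)
Feature=1: H = 1.0000 bits (weight = 6/12)
H(Y|Feature) = (6/12)×0.6500 + (6/12)×1.0000 = 0.8250 bits

Information Gain = 0.9183 - 0.8250 = 0.0933 bits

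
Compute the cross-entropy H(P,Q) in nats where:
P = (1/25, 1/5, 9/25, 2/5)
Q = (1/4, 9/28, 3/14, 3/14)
1.4532 nats

Cross-entropy: H(P,Q) = -Σ p(x) log q(x)

Alternatively: H(P,Q) = H(P) + D_KL(P||Q)
H(P) = 1.1850 nats
D_KL(P||Q) = 0.2682 nats

H(P,Q) = 1.1850 + 0.2682 = 1.4532 nats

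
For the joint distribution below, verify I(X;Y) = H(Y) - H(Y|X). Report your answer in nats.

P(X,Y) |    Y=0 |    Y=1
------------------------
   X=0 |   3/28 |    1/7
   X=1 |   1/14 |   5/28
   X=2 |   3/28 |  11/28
I(X;Y) = 0.0182 nats

Mutual information has multiple equivalent forms:
- I(X;Y) = H(X) - H(X|Y)
- I(X;Y) = H(Y) - H(Y|X)
- I(X;Y) = H(X) + H(Y) - H(X,Y)

Computing all quantities:
H(X) = 1.0397, H(Y) = 0.5983, H(X,Y) = 1.6198
H(X|Y) = 1.0215, H(Y|X) = 0.5801

Verification:
H(X) - H(X|Y) = 1.0397 - 1.0215 = 0.0182
H(Y) - H(Y|X) = 0.5983 - 0.5801 = 0.0182
H(X) + H(Y) - H(X,Y) = 1.0397 + 0.5983 - 1.6198 = 0.0182

All forms give I(X;Y) = 0.0182 nats. ✓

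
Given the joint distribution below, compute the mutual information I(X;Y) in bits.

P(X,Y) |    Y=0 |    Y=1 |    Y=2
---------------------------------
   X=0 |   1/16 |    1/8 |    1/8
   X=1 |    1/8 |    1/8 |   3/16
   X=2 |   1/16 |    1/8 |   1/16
0.0296 bits

Mutual information: I(X;Y) = H(X) + H(Y) - H(X,Y)

Marginals:
P(X) = (5/16, 7/16, 1/4), H(X) = 1.5462 bits
P(Y) = (1/4, 3/8, 3/8), H(Y) = 1.5613 bits

Joint entropy: H(X,Y) = 3.0778 bits

I(X;Y) = 1.5462 + 1.5613 - 3.0778 = 0.0296 bits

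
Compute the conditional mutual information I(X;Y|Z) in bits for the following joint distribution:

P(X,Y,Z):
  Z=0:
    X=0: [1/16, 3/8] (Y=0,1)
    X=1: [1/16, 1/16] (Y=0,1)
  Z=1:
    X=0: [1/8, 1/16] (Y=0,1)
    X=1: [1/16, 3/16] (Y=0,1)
0.1020 bits

Conditional mutual information: I(X;Y|Z) = H(X|Z) + H(Y|Z) - H(X,Y|Z)

H(Z) = 0.9887
H(X,Z) = 1.8496 → H(X|Z) = 0.8609
H(Y,Z) = 1.8496 → H(Y|Z) = 0.8609
H(X,Y,Z) = 2.6085 → H(X,Y|Z) = 1.6198

I(X;Y|Z) = 0.8609 + 0.8609 - 1.6198 = 0.1020 bits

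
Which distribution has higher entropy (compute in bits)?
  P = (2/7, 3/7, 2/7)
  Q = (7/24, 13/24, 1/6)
P

Computing entropies in bits:
H(P) = 1.5567
H(Q) = 1.4284

Distribution P has higher entropy.

Intuition: The distribution closer to uniform (more spread out) has higher entropy.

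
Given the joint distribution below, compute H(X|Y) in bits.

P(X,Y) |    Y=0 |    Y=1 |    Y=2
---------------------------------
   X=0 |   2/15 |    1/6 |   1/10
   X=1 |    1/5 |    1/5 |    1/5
0.9636 bits

Using the chain rule: H(X|Y) = H(X,Y) - H(Y)

First, compute H(X,Y) = 2.5438 bits

Marginal P(Y) = (1/3, 11/30, 3/10)
H(Y) = 1.5801 bits

H(X|Y) = H(X,Y) - H(Y) = 2.5438 - 1.5801 = 0.9636 bits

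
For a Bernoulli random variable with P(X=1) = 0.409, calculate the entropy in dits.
0.2938 dits

The binary entropy function is:
H(p) = -p log(p) - (1-p) log(1-p)

H(0.409) = -0.409 × log_10(0.409) - 0.591 × log_10(0.591)
H(0.409) = 0.2938 dits

Note: Binary entropy is maximized at p=0.5 (H=1 bit) and minimized at p=0 or p=1 (H=0).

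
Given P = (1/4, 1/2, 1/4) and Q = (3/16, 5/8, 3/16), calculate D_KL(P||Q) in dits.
0.0140 dits

KL divergence: D_KL(P||Q) = Σ p(x) log(p(x)/q(x))

Computing term by term:
  x=0: 1/4 × log_10[(1/4)/(3/16)] = 1/4 × 0.1249 = 0.0312
  x=1: 1/2 × log_10[(1/2)/(5/8)] = 1/2 × -0.0969 = -0.0485
  x=2: 1/4 × log_10[(1/4)/(3/16)] = 1/4 × 0.1249 = 0.0312

D_KL(P||Q) = 0.0140 dits

Note: KL divergence is always non-negative and equals 0 iff P = Q.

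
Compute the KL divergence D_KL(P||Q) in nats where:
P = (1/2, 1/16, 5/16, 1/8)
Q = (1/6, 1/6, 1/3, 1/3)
0.3452 nats

KL divergence: D_KL(P||Q) = Σ p(x) log(p(x)/q(x))

Computing term by term:
  x=0: 1/2 × log_e[(1/2)/(1/6)] = 1/2 × 1.0986 = 0.5493
  x=1: 1/16 × log_e[(1/16)/(1/6)] = 1/16 × -0.9808 = -0.0613
  x=2: 5/16 × log_e[(5/16)/(1/3)] = 5/16 × -0.0645 = -0.0202
  x=3: 1/8 × log_e[(1/8)/(1/3)] = 1/8 × -0.9808 = -0.1226

D_KL(P||Q) = 0.3452 nats

Note: KL divergence is always non-negative and equals 0 iff P = Q.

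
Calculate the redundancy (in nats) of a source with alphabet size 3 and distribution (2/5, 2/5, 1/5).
0.0437 nats

Redundancy measures how far a source is from maximum entropy:
R = H_max - H(X)

Maximum entropy for 3 symbols: H_max = log_e(3) = 1.0986 nats
Actual entropy: H(X) = 1.0549 nats
Redundancy: R = 1.0986 - 1.0549 = 0.0437 nats

This redundancy represents potential for compression: the source could be compressed by 0.0437 nats per symbol.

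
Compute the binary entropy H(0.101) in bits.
0.4722 bits

The binary entropy function is:
H(p) = -p log(p) - (1-p) log(1-p)

H(0.101) = -0.101 × log_2(0.101) - 0.899 × log_2(0.899)
H(0.101) = 0.4722 bits

Note: Binary entropy is maximized at p=0.5 (H=1 bit) and minimized at p=0 or p=1 (H=0).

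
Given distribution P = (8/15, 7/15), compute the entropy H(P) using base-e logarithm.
0.6909 nats

Shannon entropy is H(X) = -Σ p(x) log p(x).

For P = (8/15, 7/15):
H = -8/15 × log_e(8/15) -7/15 × log_e(7/15)
H = 0.6909 nats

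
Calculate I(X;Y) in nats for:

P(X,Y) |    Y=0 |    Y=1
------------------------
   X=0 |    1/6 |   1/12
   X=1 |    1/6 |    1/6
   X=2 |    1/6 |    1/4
0.0225 nats

Mutual information: I(X;Y) = H(X) + H(Y) - H(X,Y)

Marginals:
P(X) = (1/4, 1/3, 5/12), H(X) = 1.0776 nats
P(Y) = (1/2, 1/2), H(Y) = 0.6931 nats

Joint entropy: H(X,Y) = 1.7482 nats

I(X;Y) = 1.0776 + 0.6931 - 1.7482 = 0.0225 nats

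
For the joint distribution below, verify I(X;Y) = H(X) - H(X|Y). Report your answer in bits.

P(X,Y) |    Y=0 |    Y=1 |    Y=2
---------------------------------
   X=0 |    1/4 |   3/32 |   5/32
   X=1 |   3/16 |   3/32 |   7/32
I(X;Y) = 0.0140 bits

Mutual information has multiple equivalent forms:
- I(X;Y) = H(X) - H(X|Y)
- I(X;Y) = H(Y) - H(Y|X)
- I(X;Y) = H(X) + H(Y) - H(X,Y)

Computing all quantities:
H(X) = 1.0000, H(Y) = 1.5052, H(X,Y) = 2.4912
H(X|Y) = 0.9860, H(Y|X) = 1.4912

Verification:
H(X) - H(X|Y) = 1.0000 - 0.9860 = 0.0140
H(Y) - H(Y|X) = 1.5052 - 1.4912 = 0.0140
H(X) + H(Y) - H(X,Y) = 1.0000 + 1.5052 - 2.4912 = 0.0140

All forms give I(X;Y) = 0.0140 bits. ✓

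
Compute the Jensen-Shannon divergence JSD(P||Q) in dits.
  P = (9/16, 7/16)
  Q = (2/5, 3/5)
0.0058 dits

Jensen-Shannon divergence is:
JSD(P||Q) = 0.5 × D_KL(P||M) + 0.5 × D_KL(Q||M)
where M = 0.5 × (P + Q) is the mixture distribution.

M = 0.5 × (9/16, 7/16) + 0.5 × (2/5, 3/5) = (0.48125, 0.51875)

D_KL(P||M) = 0.0057 dits
D_KL(Q||M) = 0.0058 dits

JSD(P||Q) = 0.5 × 0.0057 + 0.5 × 0.0058 = 0.0058 dits

Unlike KL divergence, JSD is symmetric and bounded: 0 ≤ JSD ≤ log(2).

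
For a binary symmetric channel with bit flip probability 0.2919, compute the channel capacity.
0.1288 bits

For a binary symmetric channel (BSC) with error probability p:
Capacity C = 1 - H(p) bits per symbol

where H(p) = -p log₂(p) - (1-p) log₂(1-p) is the binary entropy function.

H(0.2919) = 0.8712 bits
C = 1 - 0.8712 = 0.1288 bits per symbol

This means we can reliably transmit up to 0.1288 bits of information per channel use.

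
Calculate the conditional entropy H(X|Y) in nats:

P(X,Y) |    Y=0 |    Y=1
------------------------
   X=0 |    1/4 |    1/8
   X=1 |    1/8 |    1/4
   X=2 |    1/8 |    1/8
1.0397 nats

Using the chain rule: H(X|Y) = H(X,Y) - H(Y)

First, compute H(X,Y) = 1.7329 nats

Marginal P(Y) = (1/2, 1/2)
H(Y) = 0.6931 nats

H(X|Y) = H(X,Y) - H(Y) = 1.7329 - 0.6931 = 1.0397 nats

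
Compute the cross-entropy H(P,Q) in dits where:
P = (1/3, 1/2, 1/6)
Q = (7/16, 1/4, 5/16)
0.5049 dits

Cross-entropy: H(P,Q) = -Σ p(x) log q(x)

Alternatively: H(P,Q) = H(P) + D_KL(P||Q)
H(P) = 0.4392 dits
D_KL(P||Q) = 0.0656 dits

H(P,Q) = 0.4392 + 0.0656 = 0.5049 dits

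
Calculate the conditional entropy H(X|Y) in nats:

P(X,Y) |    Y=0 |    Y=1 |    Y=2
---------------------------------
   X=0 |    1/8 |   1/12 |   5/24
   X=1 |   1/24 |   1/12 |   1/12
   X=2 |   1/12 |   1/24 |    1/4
1.0210 nats

Using the chain rule: H(X|Y) = H(X,Y) - H(Y)

First, compute H(X,Y) = 2.0264 nats

Marginal P(Y) = (1/4, 5/24, 13/24)
H(Y) = 1.0055 nats

H(X|Y) = H(X,Y) - H(Y) = 2.0264 - 1.0055 = 1.0210 nats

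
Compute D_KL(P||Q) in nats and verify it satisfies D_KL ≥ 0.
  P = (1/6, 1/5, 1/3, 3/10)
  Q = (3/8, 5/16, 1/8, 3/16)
0.2435 nats

KL divergence satisfies the Gibbs inequality: D_KL(P||Q) ≥ 0 for all distributions P, Q.

D_KL(P||Q) = Σ p(x) log(p(x)/q(x))
Term by term:
  x=0: 1/6 × log_e[(1/6)/(3/8)] = -0.1352
  x=1: 1/5 × log_e[(1/5)/(5/16)] = -0.0893
  x=2: 1/3 × log_e[(1/3)/(1/8)] = 0.3269
  x=3: 3/10 × log_e[(3/10)/(3/16)] = 0.1410
D_KL(P||Q) = 0.2435 nats

D_KL(P||Q) = 0.2435 ≥ 0 ✓

This non-negativity is a fundamental property: relative entropy cannot be negative because it measures how different Q is from P.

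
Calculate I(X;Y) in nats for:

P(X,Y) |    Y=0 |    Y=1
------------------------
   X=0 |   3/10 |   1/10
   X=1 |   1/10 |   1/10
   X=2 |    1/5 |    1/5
0.0322 nats

Mutual information: I(X;Y) = H(X) + H(Y) - H(X,Y)

Marginals:
P(X) = (2/5, 1/5, 2/5), H(X) = 1.0549 nats
P(Y) = (3/5, 2/5), H(Y) = 0.6730 nats

Joint entropy: H(X,Y) = 1.6957 nats

I(X;Y) = 1.0549 + 0.6730 - 1.6957 = 0.0322 nats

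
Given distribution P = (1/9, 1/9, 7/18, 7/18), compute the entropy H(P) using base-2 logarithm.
1.7642 bits

Shannon entropy is H(X) = -Σ p(x) log p(x).

For P = (1/9, 1/9, 7/18, 7/18):
H = -1/9 × log_2(1/9) -1/9 × log_2(1/9) -7/18 × log_2(7/18) -7/18 × log_2(7/18)
H = 1.7642 bits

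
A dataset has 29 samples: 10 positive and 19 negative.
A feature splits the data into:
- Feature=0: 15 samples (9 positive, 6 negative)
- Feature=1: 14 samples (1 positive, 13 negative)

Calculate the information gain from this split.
0.2479 bits

Information Gain = H(Y) - H(Y|Feature)

Before split:
P(positive) = 10/29 = 0.3448
H(Y) = 0.9294 bits

After split:
Feature=0: H = 0.9710 bits (weight = 15/29)
Feature=1: H = 0.3712 bits (weight = 14/29)
H(Y|Feature) = (15/29)×0.9710 + (14/29)×0.3712 = 0.6814 bits

Information Gain = 0.9294 - 0.6814 = 0.2479 bits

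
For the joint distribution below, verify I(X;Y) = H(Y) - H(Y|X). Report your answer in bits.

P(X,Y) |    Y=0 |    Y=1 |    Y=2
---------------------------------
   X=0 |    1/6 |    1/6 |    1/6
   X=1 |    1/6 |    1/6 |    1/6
I(X;Y) = 0.0000 bits

Mutual information has multiple equivalent forms:
- I(X;Y) = H(X) - H(X|Y)
- I(X;Y) = H(Y) - H(Y|X)
- I(X;Y) = H(X) + H(Y) - H(X,Y)

Computing all quantities:
H(X) = 1.0000, H(Y) = 1.5850, H(X,Y) = 2.5850
H(X|Y) = 1.0000, H(Y|X) = 1.5850

Verification:
H(X) - H(X|Y) = 1.0000 - 1.0000 = 0.0000
H(Y) - H(Y|X) = 1.5850 - 1.5850 = 0.0000
H(X) + H(Y) - H(X,Y) = 1.0000 + 1.5850 - 2.5850 = 0.0000

All forms give I(X;Y) = 0.0000 bits. ✓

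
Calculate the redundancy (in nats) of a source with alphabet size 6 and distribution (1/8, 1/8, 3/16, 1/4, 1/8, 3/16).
0.0377 nats

Redundancy measures how far a source is from maximum entropy:
R = H_max - H(X)

Maximum entropy for 6 symbols: H_max = log_e(6) = 1.7918 nats
Actual entropy: H(X) = 1.7541 nats
Redundancy: R = 1.7918 - 1.7541 = 0.0377 nats

This redundancy represents potential for compression: the source could be compressed by 0.0377 nats per symbol.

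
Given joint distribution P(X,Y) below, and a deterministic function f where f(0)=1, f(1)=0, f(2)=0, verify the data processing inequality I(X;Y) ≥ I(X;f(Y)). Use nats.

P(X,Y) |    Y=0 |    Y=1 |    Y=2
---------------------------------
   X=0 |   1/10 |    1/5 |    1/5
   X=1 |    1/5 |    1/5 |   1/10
I(X;Y) = 0.0340, I(X;f(Y)) = 0.0242, inequality holds: 0.0340 ≥ 0.0242

Data Processing Inequality: For any Markov chain X → Y → Z, we have I(X;Y) ≥ I(X;Z).

Here Z = f(Y) is a deterministic function of Y, forming X → Y → Z.

Original I(X;Y) = 0.0340 nats

After applying f:
P(X,Z) where Z=f(Y):
- P(X,Z=0) = P(X,Y=1) + P(X,Y=2)
- P(X,Z=1) = P(X,Y=0)

I(X;Z) = I(X;f(Y)) = 0.0242 nats

Verification: 0.0340 ≥ 0.0242 ✓

Information cannot be created by processing; the function f can only lose information about X.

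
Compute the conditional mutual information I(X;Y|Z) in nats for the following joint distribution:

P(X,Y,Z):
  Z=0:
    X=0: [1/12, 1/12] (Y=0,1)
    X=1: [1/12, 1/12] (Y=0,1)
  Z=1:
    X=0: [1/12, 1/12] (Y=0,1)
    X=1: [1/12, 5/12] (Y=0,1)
0.0341 nats

Conditional mutual information: I(X;Y|Z) = H(X|Z) + H(Y|Z) - H(X,Y|Z)

H(Z) = 0.6365
H(X,Z) = 1.2425 → H(X|Z) = 0.6059
H(Y,Z) = 1.2425 → H(Y|Z) = 0.6059
H(X,Y,Z) = 1.8143 → H(X,Y|Z) = 1.1778

I(X;Y|Z) = 0.6059 + 0.6059 - 1.1778 = 0.0341 nats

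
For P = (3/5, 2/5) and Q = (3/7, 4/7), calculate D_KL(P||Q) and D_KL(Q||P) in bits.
D_KL(P||Q) = 0.0854, D_KL(Q||P) = 0.0860

KL divergence is not symmetric: D_KL(P||Q) ≠ D_KL(Q||P) in general.

D_KL(P||Q) = 0.0854 bits
D_KL(Q||P) = 0.0860 bits

No, they are not equal!

This asymmetry is why KL divergence is not a true distance metric.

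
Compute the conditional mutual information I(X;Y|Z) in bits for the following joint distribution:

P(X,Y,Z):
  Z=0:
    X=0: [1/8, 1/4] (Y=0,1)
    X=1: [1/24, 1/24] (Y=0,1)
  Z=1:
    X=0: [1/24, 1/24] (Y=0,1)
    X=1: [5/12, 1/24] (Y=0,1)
0.0565 bits

Conditional mutual information: I(X;Y|Z) = H(X|Z) + H(Y|Z) - H(X,Y|Z)

H(Z) = 0.9950
H(X,Z) = 1.6440 → H(X|Z) = 0.6490
H(Y,Z) = 1.7639 → H(Y|Z) = 0.7689
H(X,Y,Z) = 2.3565 → H(X,Y|Z) = 1.3615

I(X;Y|Z) = 0.6490 + 0.7689 - 1.3615 = 0.0565 bits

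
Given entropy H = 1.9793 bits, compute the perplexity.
3.9430

Perplexity is 2^H (or exp(H) for natural log).

H = 1.9793 bits
Perplexity = 2^1.9793 = 3.9430

Interpretation: The model's uncertainty is equivalent to choosing uniformly among 3.9 options.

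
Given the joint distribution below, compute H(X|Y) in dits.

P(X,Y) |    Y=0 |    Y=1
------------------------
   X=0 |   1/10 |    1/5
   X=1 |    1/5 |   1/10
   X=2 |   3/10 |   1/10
0.4442 dits

Using the chain rule: H(X|Y) = H(X,Y) - H(Y)

First, compute H(X,Y) = 0.7365 dits

Marginal P(Y) = (3/5, 2/5)
H(Y) = 0.2923 dits

H(X|Y) = H(X,Y) - H(Y) = 0.7365 - 0.2923 = 0.4442 dits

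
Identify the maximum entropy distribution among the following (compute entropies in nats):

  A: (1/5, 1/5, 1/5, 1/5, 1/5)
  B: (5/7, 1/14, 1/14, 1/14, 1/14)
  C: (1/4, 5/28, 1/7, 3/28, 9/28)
A

For a discrete distribution over n outcomes, entropy is maximized by the uniform distribution.

Computing entropies:
H(A) = 1.6094 nats
H(B) = 0.9944 nats
H(C) = 1.5363 nats

The uniform distribution (where all probabilities equal 1/5) achieves the maximum entropy of log_e(5) = 1.6094 nats.

Distribution A has the highest entropy.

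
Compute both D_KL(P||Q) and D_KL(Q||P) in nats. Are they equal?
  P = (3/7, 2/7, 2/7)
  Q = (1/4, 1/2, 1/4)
D_KL(P||Q) = 0.1093, D_KL(Q||P) = 0.1117

KL divergence is not symmetric: D_KL(P||Q) ≠ D_KL(Q||P) in general.

D_KL(P||Q) = 0.1093 nats
D_KL(Q||P) = 0.1117 nats

No, they are not equal!

This asymmetry is why KL divergence is not a true distance metric.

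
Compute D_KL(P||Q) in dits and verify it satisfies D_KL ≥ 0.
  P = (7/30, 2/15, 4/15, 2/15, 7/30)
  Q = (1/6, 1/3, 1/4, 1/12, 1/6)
0.0498 dits

KL divergence satisfies the Gibbs inequality: D_KL(P||Q) ≥ 0 for all distributions P, Q.

D_KL(P||Q) = Σ p(x) log(p(x)/q(x))
Term by term:
  x=0: 7/30 × log_10[(7/30)/(1/6)] = 0.0341
  x=1: 2/15 × log_10[(2/15)/(1/3)] = -0.0531
  x=2: 4/15 × log_10[(4/15)/(1/4)] = 0.0075
  x=3: 2/15 × log_10[(2/15)/(1/12)] = 0.0272
  x=4: 7/30 × log_10[(7/30)/(1/6)] = 0.0341
D_KL(P||Q) = 0.0498 dits

D_KL(P||Q) = 0.0498 ≥ 0 ✓

This non-negativity is a fundamental property: relative entropy cannot be negative because it measures how different Q is from P.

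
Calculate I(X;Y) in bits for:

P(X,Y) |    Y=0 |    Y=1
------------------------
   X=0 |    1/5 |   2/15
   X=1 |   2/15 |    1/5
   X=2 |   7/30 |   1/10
0.0461 bits

Mutual information: I(X;Y) = H(X) + H(Y) - H(X,Y)

Marginals:
P(X) = (1/3, 1/3, 1/3), H(X) = 1.5850 bits
P(Y) = (17/30, 13/30), H(Y) = 0.9871 bits

Joint entropy: H(X,Y) = 2.5260 bits

I(X;Y) = 1.5850 + 0.9871 - 2.5260 = 0.0461 bits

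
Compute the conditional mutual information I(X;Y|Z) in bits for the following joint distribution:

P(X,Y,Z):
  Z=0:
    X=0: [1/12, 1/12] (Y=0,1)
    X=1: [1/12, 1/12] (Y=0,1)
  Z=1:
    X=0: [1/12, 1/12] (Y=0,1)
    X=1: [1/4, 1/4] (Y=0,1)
0.0000 bits

Conditional mutual information: I(X;Y|Z) = H(X|Z) + H(Y|Z) - H(X,Y|Z)

H(Z) = 0.9183
H(X,Z) = 1.7925 → H(X|Z) = 0.8742
H(Y,Z) = 1.9183 → H(Y|Z) = 1.0000
H(X,Y,Z) = 2.7925 → H(X,Y|Z) = 1.8742

I(X;Y|Z) = 0.8742 + 1.0000 - 1.8742 = 0.0000 bits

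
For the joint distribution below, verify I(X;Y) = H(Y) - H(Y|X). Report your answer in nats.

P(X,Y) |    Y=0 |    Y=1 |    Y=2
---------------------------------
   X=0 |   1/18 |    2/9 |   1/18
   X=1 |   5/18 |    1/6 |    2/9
I(X;Y) = 0.0818 nats

Mutual information has multiple equivalent forms:
- I(X;Y) = H(X) - H(X|Y)
- I(X;Y) = H(Y) - H(Y|X)
- I(X;Y) = H(X) + H(Y) - H(X,Y)

Computing all quantities:
H(X) = 0.6365, H(Y) = 1.0893, H(X,Y) = 1.6441
H(X|Y) = 0.5548, H(Y|X) = 1.0076

Verification:
H(X) - H(X|Y) = 0.6365 - 0.5548 = 0.0818
H(Y) - H(Y|X) = 1.0893 - 1.0076 = 0.0818
H(X) + H(Y) - H(X,Y) = 0.6365 + 1.0893 - 1.6441 = 0.0818

All forms give I(X;Y) = 0.0818 nats. ✓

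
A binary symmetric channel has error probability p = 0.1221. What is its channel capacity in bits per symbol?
0.4646 bits

For a binary symmetric channel (BSC) with error probability p:
Capacity C = 1 - H(p) bits per symbol

where H(p) = -p log₂(p) - (1-p) log₂(1-p) is the binary entropy function.

H(0.1221) = 0.5354 bits
C = 1 - 0.5354 = 0.4646 bits per symbol

This means we can reliably transmit up to 0.4646 bits of information per channel use.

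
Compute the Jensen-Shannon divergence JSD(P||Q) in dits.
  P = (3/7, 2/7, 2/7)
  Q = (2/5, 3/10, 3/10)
0.0002 dits

Jensen-Shannon divergence is:
JSD(P||Q) = 0.5 × D_KL(P||M) + 0.5 × D_KL(Q||M)
where M = 0.5 × (P + Q) is the mixture distribution.

M = 0.5 × (3/7, 2/7, 2/7) + 0.5 × (2/5, 3/10, 3/10) = (0.414286, 0.292857, 0.292857)

D_KL(P||M) = 0.0002 dits
D_KL(Q||M) = 0.0002 dits

JSD(P||Q) = 0.5 × 0.0002 + 0.5 × 0.0002 = 0.0002 dits

Unlike KL divergence, JSD is symmetric and bounded: 0 ≤ JSD ≤ log(2).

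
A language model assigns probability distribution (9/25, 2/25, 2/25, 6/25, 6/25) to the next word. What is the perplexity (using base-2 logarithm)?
4.2927

Perplexity is 2^H (or exp(H) for natural log).

First, H = -Σ p log p = 2.1019 bits
Perplexity = 2^2.1019 = 4.2927

Interpretation: The model's uncertainty is equivalent to choosing uniformly among 4.3 options.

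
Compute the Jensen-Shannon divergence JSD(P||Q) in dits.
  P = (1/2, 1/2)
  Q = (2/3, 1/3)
0.0062 dits

Jensen-Shannon divergence is:
JSD(P||Q) = 0.5 × D_KL(P||M) + 0.5 × D_KL(Q||M)
where M = 0.5 × (P + Q) is the mixture distribution.

M = 0.5 × (1/2, 1/2) + 0.5 × (2/3, 1/3) = (7/12, 5/12)

D_KL(P||M) = 0.0061 dits
D_KL(Q||M) = 0.0064 dits

JSD(P||Q) = 0.5 × 0.0061 + 0.5 × 0.0064 = 0.0062 dits

Unlike KL divergence, JSD is symmetric and bounded: 0 ≤ JSD ≤ log(2).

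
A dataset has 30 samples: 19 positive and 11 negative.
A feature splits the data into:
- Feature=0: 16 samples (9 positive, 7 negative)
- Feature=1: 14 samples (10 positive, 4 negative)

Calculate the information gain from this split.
0.0180 bits

Information Gain = H(Y) - H(Y|Feature)

Before split:
P(positive) = 19/30 = 0.6333
H(Y) = 0.9481 bits

After split:
Feature=0: H = 0.9887 bits (weight = 16/30)
Feature=1: H = 0.8631 bits (weight = 14/30)
H(Y|Feature) = (16/30)×0.9887 + (14/30)×0.8631 = 0.9301 bits

Information Gain = 0.9481 - 0.9301 = 0.0180 bits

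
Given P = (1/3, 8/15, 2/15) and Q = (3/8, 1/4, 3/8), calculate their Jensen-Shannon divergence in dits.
0.0246 dits

Jensen-Shannon divergence is:
JSD(P||Q) = 0.5 × D_KL(P||M) + 0.5 × D_KL(Q||M)
where M = 0.5 × (P + Q) is the mixture distribution.

M = 0.5 × (1/3, 8/15, 2/15) + 0.5 × (3/8, 1/4, 3/8) = (0.354167, 0.391667, 0.254167)

D_KL(P||M) = 0.0254 dits
D_KL(Q||M) = 0.0239 dits

JSD(P||Q) = 0.5 × 0.0254 + 0.5 × 0.0239 = 0.0246 dits

Unlike KL divergence, JSD is symmetric and bounded: 0 ≤ JSD ≤ log(2).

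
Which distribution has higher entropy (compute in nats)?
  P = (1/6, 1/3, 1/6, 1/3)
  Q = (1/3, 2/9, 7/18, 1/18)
P

Computing entropies in nats:
H(P) = 1.3297
H(Q) = 1.2283

Distribution P has higher entropy.

Intuition: The distribution closer to uniform (more spread out) has higher entropy.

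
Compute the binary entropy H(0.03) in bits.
0.1944 bits

The binary entropy function is:
H(p) = -p log(p) - (1-p) log(1-p)

H(0.03) = -0.03 × log_2(0.03) - 0.97 × log_2(0.97)
H(0.03) = 0.1944 bits

Note: Binary entropy is maximized at p=0.5 (H=1 bit) and minimized at p=0 or p=1 (H=0).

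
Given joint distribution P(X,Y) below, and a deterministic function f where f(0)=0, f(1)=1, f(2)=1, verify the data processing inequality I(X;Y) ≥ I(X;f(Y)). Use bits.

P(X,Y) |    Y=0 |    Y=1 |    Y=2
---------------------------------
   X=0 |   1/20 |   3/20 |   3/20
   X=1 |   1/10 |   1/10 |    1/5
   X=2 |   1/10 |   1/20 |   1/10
I(X;Y) = 0.0519, I(X;f(Y)) = 0.0369, inequality holds: 0.0519 ≥ 0.0369

Data Processing Inequality: For any Markov chain X → Y → Z, we have I(X;Y) ≥ I(X;Z).

Here Z = f(Y) is a deterministic function of Y, forming X → Y → Z.

Original I(X;Y) = 0.0519 bits

After applying f:
P(X,Z) where Z=f(Y):
- P(X,Z=0) = P(X,Y=0)
- P(X,Z=1) = P(X,Y=1) + P(X,Y=2)

I(X;Z) = I(X;f(Y)) = 0.0369 bits

Verification: 0.0519 ≥ 0.0369 ✓

Information cannot be created by processing; the function f can only lose information about X.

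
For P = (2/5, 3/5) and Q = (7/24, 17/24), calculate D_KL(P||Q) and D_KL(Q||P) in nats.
D_KL(P||Q) = 0.0268, D_KL(Q||P) = 0.0254

KL divergence is not symmetric: D_KL(P||Q) ≠ D_KL(Q||P) in general.

D_KL(P||Q) = 0.0268 nats
D_KL(Q||P) = 0.0254 nats

No, they are not equal!

This asymmetry is why KL divergence is not a true distance metric.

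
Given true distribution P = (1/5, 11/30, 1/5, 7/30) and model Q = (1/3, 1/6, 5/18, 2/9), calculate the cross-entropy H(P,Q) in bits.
2.1407 bits

Cross-entropy: H(P,Q) = -Σ p(x) log q(x)

Alternatively: H(P,Q) = H(P) + D_KL(P||Q)
H(P) = 1.9494 bits
D_KL(P||Q) = 0.1913 bits

H(P,Q) = 1.9494 + 0.1913 = 2.1407 bits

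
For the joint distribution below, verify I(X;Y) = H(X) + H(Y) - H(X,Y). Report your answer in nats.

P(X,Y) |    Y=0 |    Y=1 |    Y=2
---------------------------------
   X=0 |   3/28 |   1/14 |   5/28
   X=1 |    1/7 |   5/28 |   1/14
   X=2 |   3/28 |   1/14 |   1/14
I(X;Y) = 0.0528 nats

Mutual information has multiple equivalent forms:
- I(X;Y) = H(X) - H(X|Y)
- I(X;Y) = H(Y) - H(Y|X)
- I(X;Y) = H(X) + H(Y) - H(X,Y)

Computing all quantities:
H(X) = 1.0813, H(Y) = 1.0974, H(X,Y) = 2.1259
H(X|Y) = 1.0286, H(Y|X) = 1.0446

Verification:
H(X) - H(X|Y) = 1.0813 - 1.0286 = 0.0528
H(Y) - H(Y|X) = 1.0974 - 1.0446 = 0.0528
H(X) + H(Y) - H(X,Y) = 1.0813 + 1.0974 - 2.1259 = 0.0528

All forms give I(X;Y) = 0.0528 nats. ✓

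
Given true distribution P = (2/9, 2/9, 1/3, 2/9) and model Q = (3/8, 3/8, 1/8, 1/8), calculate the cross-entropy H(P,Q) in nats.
1.5912 nats

Cross-entropy: H(P,Q) = -Σ p(x) log q(x)

Alternatively: H(P,Q) = H(P) + D_KL(P||Q)
H(P) = 1.3689 nats
D_KL(P||Q) = 0.2222 nats

H(P,Q) = 1.3689 + 0.2222 = 1.5912 nats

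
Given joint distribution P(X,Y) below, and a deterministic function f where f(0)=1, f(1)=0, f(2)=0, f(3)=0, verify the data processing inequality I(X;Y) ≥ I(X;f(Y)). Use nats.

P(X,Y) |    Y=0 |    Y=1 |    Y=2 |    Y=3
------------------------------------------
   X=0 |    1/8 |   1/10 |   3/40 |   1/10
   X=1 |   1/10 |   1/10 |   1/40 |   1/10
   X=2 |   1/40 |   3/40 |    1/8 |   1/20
I(X;Y) = 0.0767, I(X;f(Y)) = 0.0295, inequality holds: 0.0767 ≥ 0.0295

Data Processing Inequality: For any Markov chain X → Y → Z, we have I(X;Y) ≥ I(X;Z).

Here Z = f(Y) is a deterministic function of Y, forming X → Y → Z.

Original I(X;Y) = 0.0767 nats

After applying f:
P(X,Z) where Z=f(Y):
- P(X,Z=0) = P(X,Y=1) + P(X,Y=2) + P(X,Y=3)
- P(X,Z=1) = P(X,Y=0)

I(X;Z) = I(X;f(Y)) = 0.0295 nats

Verification: 0.0767 ≥ 0.0295 ✓

Information cannot be created by processing; the function f can only lose information about X.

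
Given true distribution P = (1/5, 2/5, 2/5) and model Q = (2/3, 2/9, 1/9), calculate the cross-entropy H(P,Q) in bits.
2.2529 bits

Cross-entropy: H(P,Q) = -Σ p(x) log q(x)

Alternatively: H(P,Q) = H(P) + D_KL(P||Q)
H(P) = 1.5219 bits
D_KL(P||Q) = 0.7310 bits

H(P,Q) = 1.5219 + 0.7310 = 2.2529 bits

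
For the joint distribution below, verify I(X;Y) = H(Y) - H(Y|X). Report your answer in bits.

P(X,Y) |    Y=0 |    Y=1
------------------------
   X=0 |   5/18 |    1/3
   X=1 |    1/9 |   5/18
I(X;Y) = 0.0210 bits

Mutual information has multiple equivalent forms:
- I(X;Y) = H(X) - H(X|Y)
- I(X;Y) = H(Y) - H(Y|X)
- I(X;Y) = H(X) + H(Y) - H(X,Y)

Computing all quantities:
H(X) = 0.9641, H(Y) = 0.9641, H(X,Y) = 1.9072
H(X|Y) = 0.9431, H(Y|X) = 0.9431

Verification:
H(X) - H(X|Y) = 0.9641 - 0.9431 = 0.0210
H(Y) - H(Y|X) = 0.9641 - 0.9431 = 0.0210
H(X) + H(Y) - H(X,Y) = 0.9641 + 0.9641 - 1.9072 = 0.0210

All forms give I(X;Y) = 0.0210 bits. ✓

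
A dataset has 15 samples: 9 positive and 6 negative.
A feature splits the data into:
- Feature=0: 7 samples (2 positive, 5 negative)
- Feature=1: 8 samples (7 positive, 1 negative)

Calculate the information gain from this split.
0.2783 bits

Information Gain = H(Y) - H(Y|Feature)

Before split:
P(positive) = 9/15 = 0.6000
H(Y) = 0.9710 bits

After split:
Feature=0: H = 0.8631 bits (weight = 7/15)
Feature=1: H = 0.5436 bits (weight = 8/15)
H(Y|Feature) = (7/15)×0.8631 + (8/15)×0.5436 = 0.6927 bits

Information Gain = 0.9710 - 0.6927 = 0.2783 bits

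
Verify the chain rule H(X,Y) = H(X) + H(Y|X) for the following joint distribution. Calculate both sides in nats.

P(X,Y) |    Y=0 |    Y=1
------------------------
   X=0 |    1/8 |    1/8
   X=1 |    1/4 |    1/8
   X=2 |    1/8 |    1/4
H(X,Y) = 1.7329, H(X) = 1.0822, H(Y|X) = 0.6507 (all in nats)

Chain rule: H(X,Y) = H(X) + H(Y|X)

Left side — joint entropy directly:
H(X,Y) = -Σ p(x,y) log p(x,y) = 1.7329 nats

Right side — compute H(Y|X) from the conditional distributions:
P(X) = (1/4, 3/8, 3/8), so H(X) = 1.0822 nats
H(Y|X) = Σ_x P(X=x) · H(Y|X=x):
  P(Y|X=0) = (1/2, 1/2), H(Y|X=0) = 0.6931, weight P(X=0) = 1/4
  P(Y|X=1) = (2/3, 1/3), H(Y|X=1) = 0.6365, weight P(X=1) = 3/8
  P(Y|X=2) = (1/3, 2/3), H(Y|X=2) = 0.6365, weight P(X=2) = 3/8
H(Y|X) = 0.6507 nats

H(X) + H(Y|X) = 1.0822 + 0.6507 = 1.7329 nats

Both sides equal 1.7329 nats. ✓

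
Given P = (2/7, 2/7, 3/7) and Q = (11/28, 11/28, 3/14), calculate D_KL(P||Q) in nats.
0.1151 nats

KL divergence: D_KL(P||Q) = Σ p(x) log(p(x)/q(x))

Computing term by term:
  x=0: 2/7 × log_e[(2/7)/(11/28)] = 2/7 × -0.3185 = -0.0910
  x=1: 2/7 × log_e[(2/7)/(11/28)] = 2/7 × -0.3185 = -0.0910
  x=2: 3/7 × log_e[(3/7)/(3/14)] = 3/7 × 0.6931 = 0.2971

D_KL(P||Q) = 0.1151 nats

Note: KL divergence is always non-negative and equals 0 iff P = Q.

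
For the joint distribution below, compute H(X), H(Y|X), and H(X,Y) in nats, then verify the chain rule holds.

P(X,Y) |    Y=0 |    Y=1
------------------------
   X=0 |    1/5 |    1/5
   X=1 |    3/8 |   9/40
H(X,Y) = 1.3472, H(X) = 0.6730, H(Y|X) = 0.6742 (all in nats)

Chain rule: H(X,Y) = H(X) + H(Y|X)

Left side — joint entropy directly:
H(X,Y) = -Σ p(x,y) log p(x,y) = 1.3472 nats

Right side — compute H(Y|X) from the conditional distributions:
P(X) = (2/5, 3/5), so H(X) = 0.6730 nats
H(Y|X) = Σ_x P(X=x) · H(Y|X=x):
  P(Y|X=0) = (1/2, 1/2), H(Y|X=0) = 0.6931, weight P(X=0) = 2/5
  P(Y|X=1) = (5/8, 3/8), H(Y|X=1) = 0.6616, weight P(X=1) = 3/5
H(Y|X) = 0.6742 nats

H(X) + H(Y|X) = 0.6730 + 0.6742 = 1.3472 nats

Both sides equal 1.3472 nats. ✓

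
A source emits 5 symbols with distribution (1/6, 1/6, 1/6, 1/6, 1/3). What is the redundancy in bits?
0.0703 bits

Redundancy measures how far a source is from maximum entropy:
R = H_max - H(X)

Maximum entropy for 5 symbols: H_max = log_2(5) = 2.3219 bits
Actual entropy: H(X) = 2.2516 bits
Redundancy: R = 2.3219 - 2.2516 = 0.0703 bits

This redundancy represents potential for compression: the source could be compressed by 0.0703 bits per symbol.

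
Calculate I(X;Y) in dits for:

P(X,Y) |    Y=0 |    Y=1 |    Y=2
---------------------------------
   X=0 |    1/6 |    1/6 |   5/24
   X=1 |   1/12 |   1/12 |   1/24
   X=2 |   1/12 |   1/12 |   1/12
0.0053 dits

Mutual information: I(X;Y) = H(X) + H(Y) - H(X,Y)

Marginals:
P(X) = (13/24, 5/24, 1/4), H(X) = 0.4367 dits
P(Y) = (1/3, 1/3, 1/3), H(Y) = 0.4771 dits

Joint entropy: H(X,Y) = 0.9085 dits

I(X;Y) = 0.4367 + 0.4771 - 0.9085 = 0.0053 dits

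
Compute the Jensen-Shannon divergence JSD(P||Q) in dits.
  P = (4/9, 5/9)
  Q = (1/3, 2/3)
0.0028 dits

Jensen-Shannon divergence is:
JSD(P||Q) = 0.5 × D_KL(P||M) + 0.5 × D_KL(Q||M)
where M = 0.5 × (P + Q) is the mixture distribution.

M = 0.5 × (4/9, 5/9) + 0.5 × (1/3, 2/3) = (7/18, 11/18)

D_KL(P||M) = 0.0028 dits
D_KL(Q||M) = 0.0029 dits

JSD(P||Q) = 0.5 × 0.0028 + 0.5 × 0.0029 = 0.0028 dits

Unlike KL divergence, JSD is symmetric and bounded: 0 ≤ JSD ≤ log(2).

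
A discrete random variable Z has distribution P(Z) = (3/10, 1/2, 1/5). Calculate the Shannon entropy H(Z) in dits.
0.4472 dits

Shannon entropy is H(X) = -Σ p(x) log p(x).

For P = (3/10, 1/2, 1/5):
H = -3/10 × log_10(3/10) -1/2 × log_10(1/2) -1/5 × log_10(1/5)
H = 0.4472 dits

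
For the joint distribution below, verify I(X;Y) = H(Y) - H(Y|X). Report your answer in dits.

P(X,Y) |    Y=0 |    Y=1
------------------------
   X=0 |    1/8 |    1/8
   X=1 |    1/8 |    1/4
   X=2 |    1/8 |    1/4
I(X;Y) = 0.0047 dits

Mutual information has multiple equivalent forms:
- I(X;Y) = H(X) - H(X|Y)
- I(X;Y) = H(Y) - H(Y|X)
- I(X;Y) = H(X) + H(Y) - H(X,Y)

Computing all quantities:
H(X) = 0.4700, H(Y) = 0.2873, H(X,Y) = 0.7526
H(X|Y) = 0.4653, H(Y|X) = 0.2826

Verification:
H(X) - H(X|Y) = 0.4700 - 0.4653 = 0.0047
H(Y) - H(Y|X) = 0.2873 - 0.2826 = 0.0047
H(X) + H(Y) - H(X,Y) = 0.4700 + 0.2873 - 0.7526 = 0.0047

All forms give I(X;Y) = 0.0047 dits. ✓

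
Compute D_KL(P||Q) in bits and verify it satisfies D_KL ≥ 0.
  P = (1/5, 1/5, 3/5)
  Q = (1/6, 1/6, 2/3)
0.0140 bits

KL divergence satisfies the Gibbs inequality: D_KL(P||Q) ≥ 0 for all distributions P, Q.

D_KL(P||Q) = Σ p(x) log(p(x)/q(x))
Term by term:
  x=0: 1/5 × log_2[(1/5)/(1/6)] = 0.0526
  x=1: 1/5 × log_2[(1/5)/(1/6)] = 0.0526
  x=2: 3/5 × log_2[(3/5)/(2/3)] = -0.0912
D_KL(P||Q) = 0.0140 bits

D_KL(P||Q) = 0.0140 ≥ 0 ✓

This non-negativity is a fundamental property: relative entropy cannot be negative because it measures how different Q is from P.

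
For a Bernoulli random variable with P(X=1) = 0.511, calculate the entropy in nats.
0.6929 nats

The binary entropy function is:
H(p) = -p log(p) - (1-p) log(1-p)

H(0.511) = -0.511 × log_e(0.511) - 0.489 × log_e(0.489)
H(0.511) = 0.6929 nats

Note: Binary entropy is maximized at p=0.5 (H=1 bit) and minimized at p=0 or p=1 (H=0).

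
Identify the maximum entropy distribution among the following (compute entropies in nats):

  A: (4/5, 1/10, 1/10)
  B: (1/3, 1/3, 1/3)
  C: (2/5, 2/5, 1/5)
B

For a discrete distribution over n outcomes, entropy is maximized by the uniform distribution.

Computing entropies:
H(A) = 0.6390 nats
H(B) = 1.0986 nats
H(C) = 1.0549 nats

The uniform distribution (where all probabilities equal 1/3) achieves the maximum entropy of log_e(3) = 1.0986 nats.

Distribution B has the highest entropy.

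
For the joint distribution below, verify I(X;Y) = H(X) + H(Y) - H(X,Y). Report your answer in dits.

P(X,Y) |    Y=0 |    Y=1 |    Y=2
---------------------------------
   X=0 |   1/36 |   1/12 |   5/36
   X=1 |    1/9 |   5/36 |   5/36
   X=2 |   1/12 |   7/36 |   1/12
I(X;Y) = 0.0185 dits

Mutual information has multiple equivalent forms:
- I(X;Y) = H(X) - H(X|Y)
- I(X;Y) = H(Y) - H(Y|X)
- I(X;Y) = H(X) + H(Y) - H(X,Y)

Computing all quantities:
H(X) = 0.4698, H(Y) = 0.4633, H(X,Y) = 0.9146
H(X|Y) = 0.4512, H(Y|X) = 0.4448

Verification:
H(X) - H(X|Y) = 0.4698 - 0.4512 = 0.0185
H(Y) - H(Y|X) = 0.4633 - 0.4448 = 0.0185
H(X) + H(Y) - H(X,Y) = 0.4698 + 0.4633 - 0.9146 = 0.0185

All forms give I(X;Y) = 0.0185 dits. ✓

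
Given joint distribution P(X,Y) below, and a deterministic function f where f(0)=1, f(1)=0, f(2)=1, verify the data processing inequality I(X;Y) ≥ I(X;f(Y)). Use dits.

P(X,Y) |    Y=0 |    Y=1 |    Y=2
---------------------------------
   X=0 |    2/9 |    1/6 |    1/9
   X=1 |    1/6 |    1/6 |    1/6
I(X;Y) = 0.0042, I(X;f(Y)) = 0.0000, inequality holds: 0.0042 ≥ 0.0000

Data Processing Inequality: For any Markov chain X → Y → Z, we have I(X;Y) ≥ I(X;Z).

Here Z = f(Y) is a deterministic function of Y, forming X → Y → Z.

Original I(X;Y) = 0.0042 dits

After applying f:
P(X,Z) where Z=f(Y):
- P(X,Z=0) = P(X,Y=1)
- P(X,Z=1) = P(X,Y=0) + P(X,Y=2)

I(X;Z) = I(X;f(Y)) = 0.0000 dits

Verification: 0.0042 ≥ 0.0000 ✓

Information cannot be created by processing; the function f can only lose information about X.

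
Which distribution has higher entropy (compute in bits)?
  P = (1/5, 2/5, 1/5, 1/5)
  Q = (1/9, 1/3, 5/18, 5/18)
P

Computing entropies in bits:
H(P) = 1.9219
H(Q) = 1.9072

Distribution P has higher entropy.

Intuition: The distribution closer to uniform (more spread out) has higher entropy.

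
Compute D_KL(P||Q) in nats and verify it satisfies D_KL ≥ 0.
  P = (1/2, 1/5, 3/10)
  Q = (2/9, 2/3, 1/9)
0.4626 nats

KL divergence satisfies the Gibbs inequality: D_KL(P||Q) ≥ 0 for all distributions P, Q.

D_KL(P||Q) = Σ p(x) log(p(x)/q(x))
Term by term:
  x=0: 1/2 × log_e[(1/2)/(2/9)] = 0.4055
  x=1: 1/5 × log_e[(1/5)/(2/3)] = -0.2408
  x=2: 3/10 × log_e[(3/10)/(1/9)] = 0.2980
D_KL(P||Q) = 0.4626 nats

D_KL(P||Q) = 0.4626 ≥ 0 ✓

This non-negativity is a fundamental property: relative entropy cannot be negative because it measures how different Q is from P.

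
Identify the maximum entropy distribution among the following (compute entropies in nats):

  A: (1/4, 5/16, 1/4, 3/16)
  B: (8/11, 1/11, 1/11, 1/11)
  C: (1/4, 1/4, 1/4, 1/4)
C

For a discrete distribution over n outcomes, entropy is maximized by the uniform distribution.

Computing entropies:
H(A) = 1.3705 nats
H(B) = 0.8856 nats
H(C) = 1.3863 nats

The uniform distribution (where all probabilities equal 1/4) achieves the maximum entropy of log_e(4) = 1.3863 nats.

Distribution C has the highest entropy.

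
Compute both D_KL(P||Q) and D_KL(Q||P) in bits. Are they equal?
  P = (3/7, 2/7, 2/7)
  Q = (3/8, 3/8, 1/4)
D_KL(P||Q) = 0.0255, D_KL(Q||P) = 0.0267

KL divergence is not symmetric: D_KL(P||Q) ≠ D_KL(Q||P) in general.

D_KL(P||Q) = 0.0255 bits
D_KL(Q||P) = 0.0267 bits

No, they are not equal!

This asymmetry is why KL divergence is not a true distance metric.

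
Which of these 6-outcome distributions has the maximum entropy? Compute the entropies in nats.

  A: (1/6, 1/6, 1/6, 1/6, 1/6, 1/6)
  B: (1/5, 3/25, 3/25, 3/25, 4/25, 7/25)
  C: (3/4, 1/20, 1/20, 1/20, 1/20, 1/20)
A

For a discrete distribution over n outcomes, entropy is maximized by the uniform distribution.

Computing entropies:
H(A) = 1.7918 nats
H(B) = 1.7348 nats
H(C) = 0.9647 nats

The uniform distribution (where all probabilities equal 1/6) achieves the maximum entropy of log_e(6) = 1.7918 nats.

Distribution A has the highest entropy.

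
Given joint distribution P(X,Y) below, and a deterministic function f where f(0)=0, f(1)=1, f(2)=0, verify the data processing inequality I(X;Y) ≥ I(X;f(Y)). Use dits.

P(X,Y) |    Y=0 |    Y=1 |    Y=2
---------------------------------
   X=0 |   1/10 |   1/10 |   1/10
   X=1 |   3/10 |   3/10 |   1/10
I(X;Y) = 0.0097, I(X;f(Y)) = 0.0017, inequality holds: 0.0097 ≥ 0.0017

Data Processing Inequality: For any Markov chain X → Y → Z, we have I(X;Y) ≥ I(X;Z).

Here Z = f(Y) is a deterministic function of Y, forming X → Y → Z.

Original I(X;Y) = 0.0097 dits

After applying f:
P(X,Z) where Z=f(Y):
- P(X,Z=0) = P(X,Y=0) + P(X,Y=2)
- P(X,Z=1) = P(X,Y=1)

I(X;Z) = I(X;f(Y)) = 0.0017 dits

Verification: 0.0097 ≥ 0.0017 ✓

Information cannot be created by processing; the function f can only lose information about X.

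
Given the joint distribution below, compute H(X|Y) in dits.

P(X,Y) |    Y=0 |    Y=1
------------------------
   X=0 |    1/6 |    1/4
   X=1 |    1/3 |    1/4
0.2887 dits

Using the chain rule: H(X|Y) = H(X,Y) - H(Y)

First, compute H(X,Y) = 0.5898 dits

Marginal P(Y) = (1/2, 1/2)
H(Y) = 0.3010 dits

H(X|Y) = H(X,Y) - H(Y) = 0.5898 - 0.3010 = 0.2887 dits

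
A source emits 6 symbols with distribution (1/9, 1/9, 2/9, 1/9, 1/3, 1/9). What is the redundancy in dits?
0.0498 dits

Redundancy measures how far a source is from maximum entropy:
R = H_max - H(X)

Maximum entropy for 6 symbols: H_max = log_10(6) = 0.7782 dits
Actual entropy: H(X) = 0.7283 dits
Redundancy: R = 0.7782 - 0.7283 = 0.0498 dits

This redundancy represents potential for compression: the source could be compressed by 0.0498 dits per symbol.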